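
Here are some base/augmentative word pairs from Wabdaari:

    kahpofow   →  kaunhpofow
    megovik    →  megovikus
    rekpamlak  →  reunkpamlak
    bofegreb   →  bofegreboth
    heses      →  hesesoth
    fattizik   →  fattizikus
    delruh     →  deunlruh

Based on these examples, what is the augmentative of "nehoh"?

neunhoh

"nehoh" has last vowel 'o'. The one such stem in the data (kahpofow → kaunhpofow) inserts -un- after the first vowel (as do delruh, rekpamlak), so the same rule applies.
The other patterns: stems whose last vowel is 'i' add -us; stems whose last vowel is 'e' add -oth.
So nehoh → neunhoh.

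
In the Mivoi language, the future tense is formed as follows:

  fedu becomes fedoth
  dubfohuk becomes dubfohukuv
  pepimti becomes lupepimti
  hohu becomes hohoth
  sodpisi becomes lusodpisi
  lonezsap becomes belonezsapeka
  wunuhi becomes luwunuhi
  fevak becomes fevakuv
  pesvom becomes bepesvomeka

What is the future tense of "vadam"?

bevadameka

"vadam" ends in -m. The one such stem in the data (pesvom → bepesvomeka) adds be- … -eka around the stem, so the same rule applies.
The other patterns: stems ending in -i add the prefix lu-; stems ending in -k add -uv; stems ending in -u drop the final letter and add -oth.
So vadam → bevadameka.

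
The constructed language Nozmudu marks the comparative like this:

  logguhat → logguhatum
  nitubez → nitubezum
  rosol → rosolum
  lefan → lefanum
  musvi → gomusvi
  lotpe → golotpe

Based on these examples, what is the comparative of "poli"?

gopoli

"poli" ends in a vowel. The stems ending in a vowel (musvi → gomusvi, lotpe → golotpe) add the prefix go-.
The other pattern: stems ending in a consonant add -um.
So poli → gopoli.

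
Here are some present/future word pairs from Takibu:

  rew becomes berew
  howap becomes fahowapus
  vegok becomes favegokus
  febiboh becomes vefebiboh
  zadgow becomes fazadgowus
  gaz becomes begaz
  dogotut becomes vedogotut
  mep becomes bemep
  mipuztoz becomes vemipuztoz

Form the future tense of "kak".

bekak

"kak" has 1 vowel. The stems with 1 vowel (rew → berew, gaz → begaz, mep → bemep) add the prefix be-.
The other patterns: stems with 2 vowels add fa- … -us around the stem; stems with 3 vowels add the prefix ve-.
So kak → bekak.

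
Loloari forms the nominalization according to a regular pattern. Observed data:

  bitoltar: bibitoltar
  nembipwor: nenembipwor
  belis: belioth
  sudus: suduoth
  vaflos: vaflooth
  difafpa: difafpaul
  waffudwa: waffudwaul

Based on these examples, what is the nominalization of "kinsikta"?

nembipwor and vaflos both have last vowel 'o' yet inflect differently (nenembipwor, vaflooth), so the last vowel is not what conditions the rule; the final letter is.
"kinsikta" ends in -a. The stems ending in -a (difafpa → difafpaul, waffudwa → waffudwaul) add -ul.
So kinsikta → kinsiktaul.

kinsiktaul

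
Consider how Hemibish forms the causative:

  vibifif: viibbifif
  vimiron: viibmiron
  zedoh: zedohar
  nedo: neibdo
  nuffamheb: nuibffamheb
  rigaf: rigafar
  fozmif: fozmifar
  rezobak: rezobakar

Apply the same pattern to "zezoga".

zezogaar

vibifif and fozmif both end in -f yet inflect differently (viibbifif, fozmifar), so the final letter is not what conditions the rule; the first letter is.
"zezoga" begins with z-. The one such stem in the data (zedoh → zedohar) adds -ar, so the same rule applies.
The other pattern: stems beginning with n- or v- insert -ib- after the first vowel.
So zezoga → zezogaar.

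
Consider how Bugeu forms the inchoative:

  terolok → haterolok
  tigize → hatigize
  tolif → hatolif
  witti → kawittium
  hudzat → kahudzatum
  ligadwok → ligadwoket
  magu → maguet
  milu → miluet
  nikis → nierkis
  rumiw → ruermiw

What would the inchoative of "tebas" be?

hatebas

terolok and ligadwok both end in -k yet inflect differently (haterolok, ligadwoket), so the final letter is not what conditions the rule; the first letter is.
"tebas" begins with t-. The stems beginning with t- (terolok → haterolok, tigize → hatigize, tolif → hatolif) add the prefix ha-.
So tebas → hatebas.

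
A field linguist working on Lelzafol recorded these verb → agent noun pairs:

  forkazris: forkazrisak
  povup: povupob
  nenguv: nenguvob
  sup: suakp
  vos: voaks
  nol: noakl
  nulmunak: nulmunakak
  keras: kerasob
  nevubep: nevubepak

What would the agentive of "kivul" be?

kivulob

sup and povup both end in -p yet inflect differently (suakp, povupob), so the final letter is not what conditions the rule; the number of vowels is.
"kivul" has 2 vowels. The stems with 2 vowels (povup → povupob, nenguv → nenguvob, keras → kerasob) add -ob.
The other patterns: stems with 1 vowel insert -ak- after the first vowel; stems with 3 vowels add -ak.
So kivul → kivulob.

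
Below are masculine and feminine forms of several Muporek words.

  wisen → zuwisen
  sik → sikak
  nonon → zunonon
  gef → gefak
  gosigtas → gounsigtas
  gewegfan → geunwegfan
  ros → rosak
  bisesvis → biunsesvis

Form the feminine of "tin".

nonon and gewegfan both end in -n yet inflect differently (zunonon, geunwegfan), so the final letter is not what conditions the rule; the number of vowels is.
"tin" has 1 vowel. The stems with 1 vowel (gef → gefak, sik → sikak, ros → rosak) add -ak.
The other patterns: stems with 2 vowels add the prefix zu-; stems with 3 vowels insert -un- after the first vowel.
So tin → tinak.

tinak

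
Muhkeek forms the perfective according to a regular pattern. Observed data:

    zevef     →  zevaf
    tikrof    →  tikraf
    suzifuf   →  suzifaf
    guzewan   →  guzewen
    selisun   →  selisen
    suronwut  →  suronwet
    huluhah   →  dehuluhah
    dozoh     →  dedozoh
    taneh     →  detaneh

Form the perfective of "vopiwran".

vopiwren

"vopiwran" ends in -n. The stems ending in -n (guzewan → guzewen, selisun → selisen) change the last vowel to 'e'.
The other patterns: stems ending in -f change the last vowel to 'a'; stems ending in -h add the prefix de-.
So vopiwran → vopiwren.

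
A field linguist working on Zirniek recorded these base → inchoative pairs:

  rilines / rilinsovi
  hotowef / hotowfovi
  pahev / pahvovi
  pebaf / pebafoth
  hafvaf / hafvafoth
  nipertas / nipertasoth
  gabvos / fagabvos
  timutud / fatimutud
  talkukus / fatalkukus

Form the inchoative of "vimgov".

favimgov

hotowef and pebaf both end in -f yet inflect differently (hotowfovi, pebafoth), so the final letter is not what conditions the rule; the last vowel is.
"vimgov" has last vowel 'o'. The one such stem in the data (gabvos → fagabvos) adds the prefix fa-, so the same rule applies.
So vimgov → favimgov.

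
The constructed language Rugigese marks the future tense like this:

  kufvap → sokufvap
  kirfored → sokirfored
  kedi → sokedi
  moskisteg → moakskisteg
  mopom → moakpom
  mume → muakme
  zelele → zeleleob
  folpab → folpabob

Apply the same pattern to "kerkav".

sokerkav

"kerkav" begins with k-. The stems beginning with k- (kufvap → sokufvap, kirfored → sokirfored, kedi → sokedi) add the prefix so-.
The other patterns: stems beginning with m- insert -ak- after the first vowel; stems beginning with f- or z- add -ob.
So kerkav → sokerkav.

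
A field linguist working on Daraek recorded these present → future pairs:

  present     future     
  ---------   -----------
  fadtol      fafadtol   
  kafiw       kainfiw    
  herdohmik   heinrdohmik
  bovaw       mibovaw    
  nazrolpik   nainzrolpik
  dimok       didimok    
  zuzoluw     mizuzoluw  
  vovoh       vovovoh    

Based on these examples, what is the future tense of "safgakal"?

misafgakal

dimok and nazrolpik both end in -k yet inflect differently (didimok, nainzrolpik), so the final letter is not what conditions the rule; the last vowel is.
"safgakal" has last vowel 'a'. The one such stem in the data (bovaw → mibovaw) adds the prefix mi-, so the same rule applies.
The other patterns: stems whose last vowel is 'o' repeat the first consonant+vowel as a prefix; stems whose last vowel is 'i' insert -in- after the first vowel.
So safgakal → misafgakal.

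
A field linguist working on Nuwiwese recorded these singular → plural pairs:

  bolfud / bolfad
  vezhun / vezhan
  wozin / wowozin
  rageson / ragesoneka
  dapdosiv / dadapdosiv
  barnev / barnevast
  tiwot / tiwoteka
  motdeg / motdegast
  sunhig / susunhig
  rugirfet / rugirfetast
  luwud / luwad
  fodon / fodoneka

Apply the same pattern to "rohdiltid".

rorohdiltid

"rohdiltid" has last vowel 'i'. The stems whose last vowel is 'i' (wozin → wowozin, sunhig → susunhig, dapdosiv → dadapdosiv) repeat the first consonant+vowel as a prefix.
The other patterns: stems whose last vowel is 'u' change the last vowel to 'a'; stems whose last vowel is 'e' add -ast; stems whose last vowel is 'o' add -eka.
So rohdiltid → rorohdiltid.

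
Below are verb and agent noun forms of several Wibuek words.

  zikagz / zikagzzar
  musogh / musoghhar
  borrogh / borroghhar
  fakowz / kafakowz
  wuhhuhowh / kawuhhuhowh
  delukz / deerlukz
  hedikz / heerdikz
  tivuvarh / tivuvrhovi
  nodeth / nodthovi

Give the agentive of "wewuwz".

zikagz and fakowz both end in -z yet inflect differently (zikagzzar, kafakowz), so the final letter is not what conditions the rule; the second-to-last letter is.
"wewuwz" has second-to-last letter 'w'. The stems whose second-to-last letter is 'w' (fakowz → kafakowz, wuhhuhowh → kawuhhuhowh) add the prefix ka-.
The other patterns: stems whose second-to-last letter is 'g' double the final consonant and add -ar; stems whose second-to-last letter is 'k' insert -er- after the first vowel; stems whose second-to-last letter is 'r' or 't' delete the last vowel and add -ovi.
So wewuwz → kawewuwz.

kawewuwz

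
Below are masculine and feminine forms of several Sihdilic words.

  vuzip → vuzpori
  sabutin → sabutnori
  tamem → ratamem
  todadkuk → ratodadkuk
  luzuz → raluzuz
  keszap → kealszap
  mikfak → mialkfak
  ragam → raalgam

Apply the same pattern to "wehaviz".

"wehaviz" has last vowel 'i'. The stems whose last vowel is 'i' (vuzip → vuzpori, sabutin → sabutnori) delete the last vowel and add -ori.
The other patterns: stems whose last vowel is 'e' or 'u' add the prefix ra-; stems whose last vowel is 'a' insert -al- after the first vowel.
So wehaviz → wehavzori.

wehavzori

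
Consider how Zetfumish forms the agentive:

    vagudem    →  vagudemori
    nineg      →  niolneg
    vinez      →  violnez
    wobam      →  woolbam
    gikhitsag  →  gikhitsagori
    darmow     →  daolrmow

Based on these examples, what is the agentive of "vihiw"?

violhiw

nineg and gikhitsag both end in -g yet inflect differently (niolneg, gikhitsagori), so the final letter is not what conditions the rule; the number of vowels is.
"vihiw" has 2 vowels. The stems with 2 vowels (darmow → daolrmow, nineg → niolneg, wobam → woolbam) insert -ol- after the first vowel.
The other pattern: stems with 3 vowels add -ori.
So vihiw → violhiw.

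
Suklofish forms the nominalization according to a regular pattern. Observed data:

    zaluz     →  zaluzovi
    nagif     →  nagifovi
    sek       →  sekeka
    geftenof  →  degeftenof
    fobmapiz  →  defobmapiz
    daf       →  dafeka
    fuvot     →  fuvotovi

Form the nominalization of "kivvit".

daf and nagif both end in -f yet inflect differently (dafeka, nagifovi), so the final letter is not what conditions the rule; the number of vowels is.
"kivvit" has 2 vowels. The stems with 2 vowels (zaluz → zaluzovi, fuvot → fuvotovi, nagif → nagifovi) add -ovi.
So kivvit → kivvitovi.

kivvitovi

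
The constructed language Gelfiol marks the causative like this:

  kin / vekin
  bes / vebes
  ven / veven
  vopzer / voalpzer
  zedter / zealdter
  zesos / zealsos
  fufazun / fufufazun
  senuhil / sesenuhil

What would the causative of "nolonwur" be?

bes and zesos both end in -s yet inflect differently (vebes, zealsos), so the final letter is not what conditions the rule; the number of vowels is.
"nolonwur" has 3 vowels. The stems with 3 vowels (fufazun → fufufazun, senuhil → sesenuhil) repeat the first consonant+vowel as a prefix.
So nolonwur → nonolonwur.

nonolonwur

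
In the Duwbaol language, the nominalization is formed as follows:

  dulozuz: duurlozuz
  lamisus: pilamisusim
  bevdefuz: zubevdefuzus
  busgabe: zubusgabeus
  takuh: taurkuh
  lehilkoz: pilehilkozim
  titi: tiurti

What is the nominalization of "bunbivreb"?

bevdefuz and lehilkoz both end in -z yet inflect differently (zubevdefuzus, pilehilkozim), so the final letter is not what conditions the rule; the first letter is.
"bunbivreb" begins with b-. The stems beginning with b- (busgabe → zubusgabeus, bevdefuz → zubevdefuzus) add zu- … -us around the stem.
The other patterns: stems beginning with l- add pi- … -im around the stem; stems beginning with d- or t- insert -ur- after the first vowel.
So bunbivreb → zubunbivrebus.

zubunbivrebus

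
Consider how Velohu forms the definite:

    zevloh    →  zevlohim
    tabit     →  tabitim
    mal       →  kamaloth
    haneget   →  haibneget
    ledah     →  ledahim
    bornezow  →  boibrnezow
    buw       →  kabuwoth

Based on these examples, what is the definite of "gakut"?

gakutim

buw and bornezow both end in -w yet inflect differently (kabuwoth, boibrnezow), so the final letter is not what conditions the rule; the number of vowels is.
"gakut" has 2 vowels. The stems with 2 vowels (tabit → tabitim, zevloh → zevlohim, ledah → ledahim) add -im.
So gakut → gakutim.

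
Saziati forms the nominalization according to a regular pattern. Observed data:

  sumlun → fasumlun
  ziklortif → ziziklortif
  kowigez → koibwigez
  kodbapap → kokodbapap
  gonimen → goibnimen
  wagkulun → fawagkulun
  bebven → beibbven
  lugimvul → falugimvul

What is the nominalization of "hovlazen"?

hoibvlazen

"hovlazen" has last vowel 'e'. The stems whose last vowel is 'e' (gonimen → goibnimen, bebven → beibbven, kowigez → koibwigez) insert -ib- after the first vowel.
So hovlazen → hoibvlazen.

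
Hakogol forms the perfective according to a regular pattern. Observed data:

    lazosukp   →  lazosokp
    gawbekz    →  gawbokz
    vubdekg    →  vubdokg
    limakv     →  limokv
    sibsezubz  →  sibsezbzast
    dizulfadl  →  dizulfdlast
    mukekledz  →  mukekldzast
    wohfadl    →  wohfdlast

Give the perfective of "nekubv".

gawbekz and sibsezubz both end in -z yet inflect differently (gawbokz, sibsezbzast), so the final letter is not what conditions the rule; the second-to-last letter is.
"nekubv" has second-to-last letter 'b'. The one such stem in the data (sibsezubz → sibsezbzast) deletes the last vowel and adds -ast (as do dizulfadl, mukekledz), so the same rule applies.
So nekubv → nekbvast.

nekbvast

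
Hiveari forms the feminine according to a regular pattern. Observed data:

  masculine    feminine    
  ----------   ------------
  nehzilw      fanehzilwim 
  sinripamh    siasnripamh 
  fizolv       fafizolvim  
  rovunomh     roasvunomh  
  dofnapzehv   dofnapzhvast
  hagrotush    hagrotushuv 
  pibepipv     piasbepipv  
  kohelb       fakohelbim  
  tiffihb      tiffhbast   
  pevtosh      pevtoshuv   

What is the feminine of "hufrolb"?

fahufrolbim

"hufrolb" has second-to-last letter 'l'. The stems whose second-to-last letter is 'l' (nehzilw → fanehzilwim, fizolv → fafizolvim, kohelb → fakohelbim) add fa- … -im around the stem.
The other patterns: stems whose second-to-last letter is 'h' delete the last vowel and add -ast; stems whose second-to-last letter is 's' add -uv; stems whose second-to-last letter is 'm' or 'p' insert -as- after the first vowel.
So hufrolb → fahufrolbim.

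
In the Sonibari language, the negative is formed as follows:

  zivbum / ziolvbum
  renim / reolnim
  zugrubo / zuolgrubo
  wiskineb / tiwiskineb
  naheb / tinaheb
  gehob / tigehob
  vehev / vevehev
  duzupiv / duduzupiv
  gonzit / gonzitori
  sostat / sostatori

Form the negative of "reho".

reolho

zugrubo and gehob both have last vowel 'o' yet inflect differently (zuolgrubo, tigehob), so the last vowel is not what conditions the rule; the final letter is.
"reho" ends in -o. The one such stem in the data (zugrubo → zuolgrubo) inserts -ol- after the first vowel (as do zivbum, renim), so the same rule applies.
So reho → reolho.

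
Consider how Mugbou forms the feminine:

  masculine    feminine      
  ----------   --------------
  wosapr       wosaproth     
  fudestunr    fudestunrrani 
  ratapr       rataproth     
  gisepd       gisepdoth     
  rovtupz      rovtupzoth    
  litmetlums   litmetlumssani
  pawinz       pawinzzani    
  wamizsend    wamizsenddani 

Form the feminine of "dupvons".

dupvonssani

gisepd and wamizsend both end in -d yet inflect differently (gisepdoth, wamizsenddani), so the final letter is not what conditions the rule; the second-to-last letter is.
"dupvons" has second-to-last letter 'n'. The stems whose second-to-last letter is 'n' (wamizsend → wamizsenddani, pawinz → pawinzzani, fudestunr → fudestunrrani) double the final consonant and add -ani.
So dupvons → dupvonssani.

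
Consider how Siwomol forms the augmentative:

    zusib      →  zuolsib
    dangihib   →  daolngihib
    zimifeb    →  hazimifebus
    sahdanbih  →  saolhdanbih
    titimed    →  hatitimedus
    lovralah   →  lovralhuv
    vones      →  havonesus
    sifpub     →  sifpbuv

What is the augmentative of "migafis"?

zusib and zimifeb both end in -b yet inflect differently (zuolsib, hazimifebus), so the final letter is not what conditions the rule; the last vowel is.
"migafis" has last vowel 'i'. The stems whose last vowel is 'i' (zusib → zuolsib, dangihib → daolngihib, sahdanbih → saolhdanbih) insert -ol- after the first vowel.
The other patterns: stems whose last vowel is 'e' add ha- … -us around the stem; stems whose last vowel is 'a' or 'u' delete the last vowel and add -uv.
So migafis → miolgafis.

miolgafis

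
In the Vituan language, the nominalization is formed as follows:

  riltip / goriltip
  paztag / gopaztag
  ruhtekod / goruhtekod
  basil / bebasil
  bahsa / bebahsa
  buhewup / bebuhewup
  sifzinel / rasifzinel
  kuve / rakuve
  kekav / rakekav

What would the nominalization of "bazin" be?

bebazin

riltip and buhewup both end in -p yet inflect differently (goriltip, bebuhewup), so the final letter is not what conditions the rule; the first letter is.
"bazin" begins with b-. The stems beginning with b- (basil → bebasil, bahsa → bebahsa, buhewup → bebuhewup) add the prefix be-.
So bazin → bebazin.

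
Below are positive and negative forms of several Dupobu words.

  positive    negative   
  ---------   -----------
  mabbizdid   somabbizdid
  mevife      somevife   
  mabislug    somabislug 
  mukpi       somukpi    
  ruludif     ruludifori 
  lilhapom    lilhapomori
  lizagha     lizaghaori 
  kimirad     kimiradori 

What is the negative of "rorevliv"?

rorevlivori

mabbizdid and kimirad both end in -d yet inflect differently (somabbizdid, kimiradori), so the final letter is not what conditions the rule; the first letter is.
"rorevliv" begins with r-. The one such stem in the data (ruludif → ruludifori) adds -ori, so the same rule applies.
The other pattern: stems beginning with m- add the prefix so-.
So rorevliv → rorevlivori.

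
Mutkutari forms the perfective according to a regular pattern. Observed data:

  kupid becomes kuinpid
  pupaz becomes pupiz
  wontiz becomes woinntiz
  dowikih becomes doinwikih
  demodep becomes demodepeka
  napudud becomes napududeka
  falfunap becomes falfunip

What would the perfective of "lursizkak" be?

"lursizkak" has last vowel 'a'. The stems whose last vowel is 'a' (pupaz → pupiz, falfunap → falfunip) change the last vowel to 'i'.
So lursizkak → lursizkik.

lursizkik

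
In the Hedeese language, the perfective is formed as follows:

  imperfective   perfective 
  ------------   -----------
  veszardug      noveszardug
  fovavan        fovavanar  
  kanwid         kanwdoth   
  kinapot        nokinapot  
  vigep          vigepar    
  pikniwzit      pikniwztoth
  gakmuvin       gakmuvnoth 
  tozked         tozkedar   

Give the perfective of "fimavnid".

kanwid and tozked both end in -d yet inflect differently (kanwdoth, tozkedar), so the final letter is not what conditions the rule; the last vowel is.
"fimavnid" has last vowel 'i'. The stems whose last vowel is 'i' (pikniwzit → pikniwztoth, kanwid → kanwdoth, gakmuvin → gakmuvnoth) delete the last vowel and add -oth.
The other patterns: stems whose last vowel is 'a' or 'e' add -ar; stems whose last vowel is 'o' or 'u' add the prefix no-.
So fimavnid → fimavndoth.

fimavndoth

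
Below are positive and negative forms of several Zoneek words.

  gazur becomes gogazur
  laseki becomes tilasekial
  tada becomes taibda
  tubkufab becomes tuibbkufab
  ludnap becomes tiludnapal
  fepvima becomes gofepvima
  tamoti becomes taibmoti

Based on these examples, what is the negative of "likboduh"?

tilikboduhal

tamoti and laseki both end in -i yet inflect differently (taibmoti, tilasekial), so the final letter is not what conditions the rule; the first letter is.
"likboduh" begins with l-. The stems beginning with l- (laseki → tilasekial, ludnap → tiludnapal) add ti- … -al around the stem.
The other patterns: stems beginning with t- insert -ib- after the first vowel; stems beginning with f- or g- add the prefix go-.
So likboduh → tilikboduhal.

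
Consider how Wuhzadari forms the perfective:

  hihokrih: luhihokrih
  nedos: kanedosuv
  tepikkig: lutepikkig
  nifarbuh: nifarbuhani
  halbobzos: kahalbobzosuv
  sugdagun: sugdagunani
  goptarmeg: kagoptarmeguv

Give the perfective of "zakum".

goptarmeg and tepikkig both end in -g yet inflect differently (kagoptarmeguv, lutepikkig), so the final letter is not what conditions the rule; the last vowel is.
"zakum" has last vowel 'u'. The stems whose last vowel is 'u' (nifarbuh → nifarbuhani, sugdagun → sugdagunani) add -ani.
So zakum → zakumani.

zakumani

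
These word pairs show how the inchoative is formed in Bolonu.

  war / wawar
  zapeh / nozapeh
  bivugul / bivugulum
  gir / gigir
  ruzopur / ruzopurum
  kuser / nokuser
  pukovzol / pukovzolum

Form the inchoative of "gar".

"gar" has 1 vowel. The stems with 1 vowel (gir → gigir, war → wawar) repeat the first consonant+vowel as a prefix.
The other patterns: stems with 2 vowels add the prefix no-; stems with 3 vowels add -um.
So gar → gagar.

gagar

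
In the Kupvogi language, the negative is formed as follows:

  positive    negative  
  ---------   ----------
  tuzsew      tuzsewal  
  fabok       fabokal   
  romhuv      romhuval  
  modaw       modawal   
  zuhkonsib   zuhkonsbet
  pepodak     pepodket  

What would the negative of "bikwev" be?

fabok and pepodak both end in -k yet inflect differently (fabokal, pepodket), so the final letter is not what conditions the rule; the number of vowels is.
"bikwev" has 2 vowels. The stems with 2 vowels (tuzsew → tuzsewal, fabok → fabokal, romhuv → romhuval) add -al.
So bikwev → bikweval.

bikweval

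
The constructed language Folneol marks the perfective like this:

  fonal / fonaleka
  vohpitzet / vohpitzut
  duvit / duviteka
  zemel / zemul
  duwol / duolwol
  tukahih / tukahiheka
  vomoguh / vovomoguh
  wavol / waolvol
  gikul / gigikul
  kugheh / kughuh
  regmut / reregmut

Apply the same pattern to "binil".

"binil" has last vowel 'i'. The stems whose last vowel is 'i' (tukahih → tukahiheka, duvit → duviteka) add -eka.
The other patterns: stems whose last vowel is 'o' insert -ol- after the first vowel; stems whose last vowel is 'u' repeat the first consonant+vowel as a prefix; stems whose last vowel is 'e' change the last vowel to 'u'.
So binil → binileka.

binileka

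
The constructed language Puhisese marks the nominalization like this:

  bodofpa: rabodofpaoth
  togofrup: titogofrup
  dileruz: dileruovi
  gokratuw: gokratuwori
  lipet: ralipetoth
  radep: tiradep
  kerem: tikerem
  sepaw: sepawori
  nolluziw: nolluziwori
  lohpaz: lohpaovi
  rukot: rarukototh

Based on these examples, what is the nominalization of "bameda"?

lohpaz and sepaw both have last vowel 'a' yet inflect differently (lohpaovi, sepawori), so the last vowel is not what conditions the rule; the final letter is.
"bameda" ends in -a. The one such stem in the data (bodofpa → rabodofpaoth) adds ra- … -oth around the stem, so the same rule applies.
So bameda → rabamedaoth.

rabamedaoth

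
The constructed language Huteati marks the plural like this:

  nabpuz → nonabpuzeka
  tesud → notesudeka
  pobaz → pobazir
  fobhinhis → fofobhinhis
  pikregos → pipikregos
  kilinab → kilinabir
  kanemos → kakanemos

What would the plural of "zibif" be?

zizibif

"zibif" has last vowel 'i'. The one such stem in the data (fobhinhis → fofobhinhis) repeats the first consonant+vowel as a prefix (as do pikregos, kanemos), so the same rule applies.
So zibif → zizibif.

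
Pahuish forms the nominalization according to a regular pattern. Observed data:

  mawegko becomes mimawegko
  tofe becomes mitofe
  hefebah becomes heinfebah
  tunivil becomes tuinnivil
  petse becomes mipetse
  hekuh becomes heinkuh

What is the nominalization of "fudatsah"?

"fudatsah" ends in a consonant. The stems ending in a consonant (hefebah → heinfebah, tunivil → tuinnivil, hekuh → heinkuh) insert -in- after the first vowel.
So fudatsah → fuindatsah.

fuindatsah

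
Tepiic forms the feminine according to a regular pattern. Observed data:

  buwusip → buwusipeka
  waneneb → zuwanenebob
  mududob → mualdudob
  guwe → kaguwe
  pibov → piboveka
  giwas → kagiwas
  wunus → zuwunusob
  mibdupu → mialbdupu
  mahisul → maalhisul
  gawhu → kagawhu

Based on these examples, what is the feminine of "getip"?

gawhu and mibdupu both end in -u yet inflect differently (kagawhu, mialbdupu), so the final letter is not what conditions the rule; the first letter is.
"getip" begins with g-. The stems beginning with g- (gawhu → kagawhu, giwas → kagiwas, guwe → kaguwe) add the prefix ka-.
The other patterns: stems beginning with b- or p- add -eka; stems beginning with m- insert -al- after the first vowel; stems beginning with w- add zu- … -ob around the stem.
So getip → kagetip.

kagetip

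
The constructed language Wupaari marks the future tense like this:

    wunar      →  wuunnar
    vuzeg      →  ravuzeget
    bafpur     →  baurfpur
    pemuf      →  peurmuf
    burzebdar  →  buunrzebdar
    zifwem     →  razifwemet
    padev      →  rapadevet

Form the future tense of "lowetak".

lounwetak

burzebdar and bafpur both end in -r yet inflect differently (buunrzebdar, baurfpur), so the final letter is not what conditions the rule; the last vowel is.
"lowetak" has last vowel 'a'. The stems whose last vowel is 'a' (burzebdar → buunrzebdar, wunar → wuunnar) insert -un- after the first vowel.
So lowetak → lounwetak.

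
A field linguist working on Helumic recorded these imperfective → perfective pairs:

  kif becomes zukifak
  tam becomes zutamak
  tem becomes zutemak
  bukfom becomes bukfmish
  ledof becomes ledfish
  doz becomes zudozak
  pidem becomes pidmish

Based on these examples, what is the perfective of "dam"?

"dam" has 1 vowel. The stems with 1 vowel (tem → zutemak, kif → zukifak, tam → zutamak) add zu- … -ak around the stem.
So dam → zudamak.

zudamak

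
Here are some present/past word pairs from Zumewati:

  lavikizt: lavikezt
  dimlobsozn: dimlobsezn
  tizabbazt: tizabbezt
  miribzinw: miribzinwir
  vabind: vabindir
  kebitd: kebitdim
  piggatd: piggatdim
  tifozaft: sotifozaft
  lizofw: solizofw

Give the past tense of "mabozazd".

mabozezd

"mabozazd" has second-to-last letter 'z'. The stems whose second-to-last letter is 'z' (lavikizt → lavikezt, dimlobsozn → dimlobsezn, tizabbazt → tizabbezt) change the last vowel to 'e'.
The other patterns: stems whose second-to-last letter is 'n' add -ir; stems whose second-to-last letter is 't' add -im; stems whose second-to-last letter is 'f' add the prefix so-.
So mabozazd → mabozezd.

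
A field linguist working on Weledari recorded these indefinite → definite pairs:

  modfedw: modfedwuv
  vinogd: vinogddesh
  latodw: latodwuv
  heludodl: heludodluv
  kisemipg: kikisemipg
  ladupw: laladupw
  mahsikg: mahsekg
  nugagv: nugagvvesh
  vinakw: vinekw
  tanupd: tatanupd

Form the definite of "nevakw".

nevekw

"nevakw" has second-to-last letter 'k'. The stems whose second-to-last letter is 'k' (mahsikg → mahsekg, vinakw → vinekw) change the last vowel to 'e'.
So nevakw → nevekw.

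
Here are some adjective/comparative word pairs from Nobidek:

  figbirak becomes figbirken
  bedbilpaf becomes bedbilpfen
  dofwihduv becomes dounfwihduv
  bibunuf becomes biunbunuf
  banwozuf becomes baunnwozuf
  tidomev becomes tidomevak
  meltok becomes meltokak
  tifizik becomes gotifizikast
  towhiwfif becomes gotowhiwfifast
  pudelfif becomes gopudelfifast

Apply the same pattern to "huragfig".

bedbilpaf and bibunuf both end in -f yet inflect differently (bedbilpfen, biunbunuf), so the final letter is not what conditions the rule; the last vowel is.
"huragfig" has last vowel 'i'. The stems whose last vowel is 'i' (tifizik → gotifizikast, towhiwfif → gotowhiwfifast, pudelfif → gopudelfifast) add go- … -ast around the stem.
The other patterns: stems whose last vowel is 'a' delete the last vowel and add -en; stems whose last vowel is 'u' insert -un- after the first vowel; stems whose last vowel is 'e' or 'o' add -ak.
So huragfig → gohuragfigast.

gohuragfigast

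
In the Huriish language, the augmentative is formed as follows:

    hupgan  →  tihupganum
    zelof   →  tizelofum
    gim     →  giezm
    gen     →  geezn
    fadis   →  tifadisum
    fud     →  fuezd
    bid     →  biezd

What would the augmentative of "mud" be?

"mud" has 1 vowel. The stems with 1 vowel (bid → biezd, gen → geezn, gim → giezm) insert -ez- after the first vowel.
The other pattern: stems with 2 vowels add ti- … -um around the stem.
So mud → muezd.

muezd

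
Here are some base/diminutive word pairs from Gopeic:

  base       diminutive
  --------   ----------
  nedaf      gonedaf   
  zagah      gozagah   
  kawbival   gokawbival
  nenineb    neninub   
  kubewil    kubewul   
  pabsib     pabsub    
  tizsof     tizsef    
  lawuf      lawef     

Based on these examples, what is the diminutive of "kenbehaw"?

"kenbehaw" has last vowel 'a'. The stems whose last vowel is 'a' (nedaf → gonedaf, zagah → gozagah, kawbival → gokawbival) add the prefix go-.
So kenbehaw → gokenbehaw.

gokenbehaw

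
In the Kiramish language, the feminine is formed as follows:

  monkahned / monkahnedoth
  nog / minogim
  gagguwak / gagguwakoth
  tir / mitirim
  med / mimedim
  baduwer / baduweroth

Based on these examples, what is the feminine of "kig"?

mikigim

med and monkahned both end in -d yet inflect differently (mimedim, monkahnedoth), so the final letter is not what conditions the rule; the number of vowels is.
"kig" has 1 vowel. The stems with 1 vowel (nog → minogim, tir → mitirim, med → mimedim) add mi- … -im around the stem.
So kig → mikigim.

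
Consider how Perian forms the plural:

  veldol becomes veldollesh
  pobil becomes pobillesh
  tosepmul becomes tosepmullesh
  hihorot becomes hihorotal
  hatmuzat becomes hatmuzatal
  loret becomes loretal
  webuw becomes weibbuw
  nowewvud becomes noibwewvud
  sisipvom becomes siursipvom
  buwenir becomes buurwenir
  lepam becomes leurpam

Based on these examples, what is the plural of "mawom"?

"mawom" ends in -m. The stems ending in -m (sisipvom → siursipvom, lepam → leurpam) insert -ur- after the first vowel.
So mawom → maurwom.

maurwom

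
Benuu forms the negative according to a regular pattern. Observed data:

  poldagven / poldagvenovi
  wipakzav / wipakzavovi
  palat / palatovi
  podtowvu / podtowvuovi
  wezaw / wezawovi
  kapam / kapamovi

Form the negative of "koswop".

Every pair shown (poldagven → poldagvenovi, wipakzav → wipakzavovi, palat → palatovi, …) follows the same rule: add -ovi.
So koswop → koswopovi.

koswopovi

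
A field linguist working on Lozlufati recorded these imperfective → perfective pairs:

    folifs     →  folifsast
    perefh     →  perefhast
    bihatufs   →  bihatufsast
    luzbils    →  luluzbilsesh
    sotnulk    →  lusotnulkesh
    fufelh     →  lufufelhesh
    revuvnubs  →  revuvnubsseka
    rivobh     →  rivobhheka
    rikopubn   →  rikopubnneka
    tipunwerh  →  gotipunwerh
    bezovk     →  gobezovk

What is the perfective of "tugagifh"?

"tugagifh" has second-to-last letter 'f'. The stems whose second-to-last letter is 'f' (folifs → folifsast, perefh → perefhast, bihatufs → bihatufsast) add -ast.
So tugagifh → tugagifhast.

tugagifhast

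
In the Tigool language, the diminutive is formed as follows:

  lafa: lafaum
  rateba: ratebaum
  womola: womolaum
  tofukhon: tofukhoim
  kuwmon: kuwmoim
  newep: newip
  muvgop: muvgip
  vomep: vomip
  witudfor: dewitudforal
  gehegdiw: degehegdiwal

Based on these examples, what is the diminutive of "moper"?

demoperal

"moper" ends in -r. The one such stem in the data (witudfor → dewitudforal) adds de- … -al around the stem, so the same rule applies.
The other patterns: stems ending in -a add -um; stems ending in -n drop the final letter and add -im; stems ending in -p change the last vowel to 'i'.
So moper → demoperal.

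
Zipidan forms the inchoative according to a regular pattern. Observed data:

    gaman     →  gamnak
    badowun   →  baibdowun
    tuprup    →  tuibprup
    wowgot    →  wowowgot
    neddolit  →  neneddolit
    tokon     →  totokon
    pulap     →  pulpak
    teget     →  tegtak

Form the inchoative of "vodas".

vodsak

"vodas" has last vowel 'a'. The stems whose last vowel is 'a' (pulap → pulpak, gaman → gamnak) delete the last vowel and add -ak.
The other patterns: stems whose last vowel is 'u' insert -ib- after the first vowel; stems whose last vowel is 'i' or 'o' repeat the first consonant+vowel as a prefix.
So vodas → vodsak.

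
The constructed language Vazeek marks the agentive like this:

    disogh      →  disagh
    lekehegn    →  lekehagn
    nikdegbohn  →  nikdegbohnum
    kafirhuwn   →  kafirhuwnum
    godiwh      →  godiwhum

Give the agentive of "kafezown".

kafezownum

"kafezown" has second-to-last letter 'w'. The stems whose second-to-last letter is 'w' (kafirhuwn → kafirhuwnum, godiwh → godiwhum) add -um.
The other pattern: stems whose second-to-last letter is 'g' change the last vowel to 'a'.
So kafezown → kafezownum.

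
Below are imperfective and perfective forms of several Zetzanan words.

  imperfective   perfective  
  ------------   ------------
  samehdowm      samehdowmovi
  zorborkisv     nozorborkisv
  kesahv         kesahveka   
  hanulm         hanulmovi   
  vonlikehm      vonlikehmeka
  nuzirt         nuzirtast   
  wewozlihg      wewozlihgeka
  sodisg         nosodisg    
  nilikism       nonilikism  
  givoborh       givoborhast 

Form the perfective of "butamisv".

nobutamisv

"butamisv" has second-to-last letter 's'. The stems whose second-to-last letter is 's' (nilikism → nonilikism, zorborkisv → nozorborkisv, sodisg → nosodisg) add the prefix no-.
So butamisv → nobutamisv.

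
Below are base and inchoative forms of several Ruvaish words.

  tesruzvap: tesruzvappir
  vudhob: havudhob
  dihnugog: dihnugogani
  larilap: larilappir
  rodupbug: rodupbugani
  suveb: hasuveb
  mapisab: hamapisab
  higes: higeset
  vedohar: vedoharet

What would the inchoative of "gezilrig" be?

"gezilrig" ends in -g. The stems ending in -g (rodupbug → rodupbugani, dihnugog → dihnugogani) add -ani.
So gezilrig → gezilrigani.

gezilrigani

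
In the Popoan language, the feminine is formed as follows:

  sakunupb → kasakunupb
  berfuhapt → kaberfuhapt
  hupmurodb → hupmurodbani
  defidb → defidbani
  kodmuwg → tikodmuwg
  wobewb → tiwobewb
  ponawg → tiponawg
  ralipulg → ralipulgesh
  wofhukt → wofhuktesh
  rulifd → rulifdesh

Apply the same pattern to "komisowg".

tikomisowg

"komisowg" has second-to-last letter 'w'. The stems whose second-to-last letter is 'w' (kodmuwg → tikodmuwg, wobewb → tiwobewb, ponawg → tiponawg) add the prefix ti-.
So komisowg → tikomisowg.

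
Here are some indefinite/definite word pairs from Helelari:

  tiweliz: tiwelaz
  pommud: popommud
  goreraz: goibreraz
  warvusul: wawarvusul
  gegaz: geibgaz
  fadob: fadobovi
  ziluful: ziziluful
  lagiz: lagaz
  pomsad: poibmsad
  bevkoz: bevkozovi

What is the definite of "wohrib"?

wohrab

bevkoz and gegaz both end in -z yet inflect differently (bevkozovi, geibgaz), so the final letter is not what conditions the rule; the last vowel is.
"wohrib" has last vowel 'i'. The stems whose last vowel is 'i' (lagiz → lagaz, tiweliz → tiwelaz) change the last vowel to 'a'.
The other patterns: stems whose last vowel is 'o' add -ovi; stems whose last vowel is 'a' insert -ib- after the first vowel; stems whose last vowel is 'u' repeat the first consonant+vowel as a prefix.
So wohrib → wohrab.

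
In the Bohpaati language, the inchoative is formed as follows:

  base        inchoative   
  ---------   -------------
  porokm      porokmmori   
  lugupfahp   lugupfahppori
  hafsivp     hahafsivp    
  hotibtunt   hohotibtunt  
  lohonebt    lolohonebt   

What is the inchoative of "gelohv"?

lugupfahp and hafsivp both end in -p yet inflect differently (lugupfahppori, hahafsivp), so the final letter is not what conditions the rule; the second-to-last letter is.
"gelohv" has second-to-last letter 'h'. The one such stem in the data (lugupfahp → lugupfahppori) doubles the final consonant and adds -ori (as does porokm), so the same rule applies.
So gelohv → gelohvvori.

gelohvvori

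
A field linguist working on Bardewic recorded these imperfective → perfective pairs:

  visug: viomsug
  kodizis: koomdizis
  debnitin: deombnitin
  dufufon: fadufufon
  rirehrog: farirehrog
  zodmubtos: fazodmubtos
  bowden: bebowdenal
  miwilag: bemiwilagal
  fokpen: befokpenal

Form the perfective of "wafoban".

debnitin and dufufon both end in -n yet inflect differently (deombnitin, fadufufon), so the final letter is not what conditions the rule; the last vowel is.
"wafoban" has last vowel 'a'. The one such stem in the data (miwilag → bemiwilagal) adds be- … -al around the stem, so the same rule applies.
So wafoban → bewafobanal.

bewafobanal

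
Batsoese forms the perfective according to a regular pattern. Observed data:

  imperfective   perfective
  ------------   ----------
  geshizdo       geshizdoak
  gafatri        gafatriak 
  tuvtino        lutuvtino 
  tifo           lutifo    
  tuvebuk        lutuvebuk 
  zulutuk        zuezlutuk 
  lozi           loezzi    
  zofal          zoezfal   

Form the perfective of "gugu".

guguak

"gugu" begins with g-. The stems beginning with g- (geshizdo → geshizdoak, gafatri → gafatriak) add -ak.
The other patterns: stems beginning with t- add the prefix lu-; stems beginning with l- or z- insert -ez- after the first vowel.
So gugu → guguak.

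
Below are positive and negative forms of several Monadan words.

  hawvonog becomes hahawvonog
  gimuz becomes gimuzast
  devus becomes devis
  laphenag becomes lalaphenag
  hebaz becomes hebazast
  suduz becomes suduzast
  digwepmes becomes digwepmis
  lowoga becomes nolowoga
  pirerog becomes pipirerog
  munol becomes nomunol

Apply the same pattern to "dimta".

hebaz and laphenag both have last vowel 'a' yet inflect differently (hebazast, lalaphenag), so the last vowel is not what conditions the rule; the final letter is.
"dimta" ends in -a. The one such stem in the data (lowoga → nolowoga) adds the prefix no-, so the same rule applies.
The other patterns: stems ending in -z add -ast; stems ending in -g repeat the first consonant+vowel as a prefix; stems ending in -s change the last vowel to 'i'.
So dimta → nodimta.

nodimta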